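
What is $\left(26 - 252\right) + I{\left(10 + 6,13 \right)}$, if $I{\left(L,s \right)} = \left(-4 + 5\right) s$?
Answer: $-213$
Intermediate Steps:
$I{\left(L,s \right)} = s$ ($I{\left(L,s \right)} = 1 s = s$)
$\left(26 - 252\right) + I{\left(10 + 6,13 \right)} = \left(26 - 252\right) + 13 = -226 + 13 = -213$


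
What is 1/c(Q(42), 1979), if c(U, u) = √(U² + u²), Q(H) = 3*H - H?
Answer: √3923497/3923497 ≈ 0.00050485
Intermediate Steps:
Q(H) = 2*H
1/c(Q(42), 1979) = 1/(√((2*42)² + 1979²)) = 1/(√(84² + 3916441)) = 1/(√(7056 + 3916441)) = 1/(√3923497) = √3923497/3923497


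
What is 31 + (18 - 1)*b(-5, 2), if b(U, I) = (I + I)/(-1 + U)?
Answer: 59/3 ≈ 19.667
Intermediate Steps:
b(U, I) = 2*I/(-1 + U) (b(U, I) = (2*I)/(-1 + U) = 2*I/(-1 + U))
31 + (18 - 1)*b(-5, 2) = 31 + (18 - 1)*(2*2/(-1 - 5)) = 31 + 17*(2*2/(-6)) = 31 + 17*(2*2*(-⅙)) = 31 + 17*(-⅔) = 31 - 34/3 = 59/3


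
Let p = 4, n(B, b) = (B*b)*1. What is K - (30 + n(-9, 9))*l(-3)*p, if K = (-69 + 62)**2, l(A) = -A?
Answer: 661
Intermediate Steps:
n(B, b) = B*b
K = 49 (K = (-7)**2 = 49)
K - (30 + n(-9, 9))*l(-3)*p = 49 - (30 - 9*9)*-1*(-3)*4 = 49 - (30 - 81)*3*4 = 49 - (-51)*12 = 49 - 1*(-612) = 49 + 612 = 661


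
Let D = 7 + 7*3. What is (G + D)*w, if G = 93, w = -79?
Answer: -9559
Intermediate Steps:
D = 28 (D = 7 + 21 = 28)
(G + D)*w = (93 + 28)*(-79) = 121*(-79) = -9559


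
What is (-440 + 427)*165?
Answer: -2145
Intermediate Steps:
(-440 + 427)*165 = -13*165 = -2145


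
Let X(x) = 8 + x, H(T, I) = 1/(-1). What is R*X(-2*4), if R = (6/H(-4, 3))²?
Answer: 0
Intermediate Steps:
H(T, I) = -1
R = 36 (R = (6/(-1))² = (6*(-1))² = (-6)² = 36)
R*X(-2*4) = 36*(8 - 2*4) = 36*(8 - 8) = 36*0 = 0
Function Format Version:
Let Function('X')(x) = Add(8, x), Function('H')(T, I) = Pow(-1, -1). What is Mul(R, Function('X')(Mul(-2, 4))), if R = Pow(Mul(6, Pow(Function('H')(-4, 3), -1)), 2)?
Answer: 0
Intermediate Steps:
Function('H')(T, I) = -1
R = 36 (R = Pow(Mul(6, Pow(-1, -1)), 2) = Pow(Mul(6, -1), 2) = Pow(-6, 2) = 36)
Mul(R, Function('X')(Mul(-2, 4))) = Mul(36, Add(8, Mul(-2, 4))) = Mul(36, Add(8, -8)) = Mul(36, 0) = 0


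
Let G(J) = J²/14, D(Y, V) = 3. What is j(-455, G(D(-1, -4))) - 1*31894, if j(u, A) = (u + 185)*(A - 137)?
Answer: 34457/7 ≈ 4922.4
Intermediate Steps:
G(J) = J²/14 (G(J) = J²*(1/14) = J²/14)
j(u, A) = (-137 + A)*(185 + u) (j(u, A) = (185 + u)*(-137 + A) = (-137 + A)*(185 + u))
j(-455, G(D(-1, -4))) - 1*31894 = (-25345 - 137*(-455) + 185*((1/14)*3²) + ((1/14)*3²)*(-455)) - 1*31894 = (-25345 + 62335 + 185*((1/14)*9) + ((1/14)*9)*(-455)) - 31894 = (-25345 + 62335 + 185*(9/14) + (9/14)*(-455)) - 31894 = (-25345 + 62335 + 1665/14 - 585/2) - 31894 = 257715/7 - 31894 = 34457/7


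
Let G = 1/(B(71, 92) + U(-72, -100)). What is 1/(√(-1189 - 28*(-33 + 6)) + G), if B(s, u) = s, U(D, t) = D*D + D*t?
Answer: -12455*I/(-I + 12455*√433) ≈ 1.8543e-7 - 0.048057*I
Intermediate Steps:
U(D, t) = D² + D*t
G = 1/12455 (G = 1/(71 - 72*(-72 - 100)) = 1/(71 - 72*(-172)) = 1/(71 + 12384) = 1/12455 ≈ 8.0289e-5)
1/(√(-1189 - 28*(-33 + 6)) + G) = 1/(√(-1189 - 28*(-33 + 6)) + 1/12455) = 1/(√(-1189 - 28*(-27)) + 1/12455) = 1/(√(-1189 + 756) + 1/12455) = 1/(√(-433) + 1/12455) = 1/(I*√433 + 1/12455) = 1/(1/12455 + I*√433)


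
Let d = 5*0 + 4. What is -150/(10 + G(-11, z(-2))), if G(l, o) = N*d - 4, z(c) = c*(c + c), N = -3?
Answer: 25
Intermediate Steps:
d = 4 (d = 0 + 4 = 4)
z(c) = 2*c² (z(c) = c*(2*c) = 2*c²)
G(l, o) = -16 (G(l, o) = -3*4 - 4 = -12 - 4 = -16)
-150/(10 + G(-11, z(-2))) = -150/(10 - 16) = -150/(-6) = -150*(-⅙) = 25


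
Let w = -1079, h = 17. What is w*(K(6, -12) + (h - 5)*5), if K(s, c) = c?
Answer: -51792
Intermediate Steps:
w*(K(6, -12) + (h - 5)*5) = -1079*(-12 + (17 - 5)*5) = -1079*(-12 + 12*5) = -1079*(-12 + 60) = -1079*48 = -51792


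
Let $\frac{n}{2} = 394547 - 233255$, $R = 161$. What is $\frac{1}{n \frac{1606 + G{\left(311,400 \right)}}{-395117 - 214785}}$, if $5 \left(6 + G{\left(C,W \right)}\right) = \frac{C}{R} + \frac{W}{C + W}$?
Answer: $- \frac{58180076535}{49250701503044} \approx -0.0011813$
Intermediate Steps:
$G{\left(C,W \right)} = -6 + \frac{C}{805} + \frac{W}{5 \left(C + W\right)}$ ($G{\left(C,W \right)} = -6 + \frac{\frac{C}{161} + \frac{W}{C + W}}{5} = -6 + \left(\frac{C}{805} + \frac{W}{5 \left(C + W\right)}\right) = -6 + \frac{C}{805} + \frac{W}{5 \left(C + W\right)}$)
$n = 322584$ ($n = 2 \left(394547 - 233255\right) = 2 \cdot 161292 = 322584$)
$\frac{1}{n \frac{1606 + G{\left(311,400 \right)}}{-395117 - 214785}} = \frac{1}{322584 \frac{1606 + \frac{311^{2} - 1502130 - 1867600 + 311 \cdot 400}{805 \left(311 + 400\right)}}{-395117 - 214785}} = \frac{1}{322584 \frac{1606 + \frac{96721 - 1502130 - 1867600 + 124400}{805 \cdot 711}}{-609902}} = \frac{1}{322584 \left(1606 + \frac{1}{805} \cdot \frac{1}{711} \left(-3148609\right)\right) \left(- \frac{1}{609902}\right)} = \frac{1}{322584 \left(1606 - \frac{3148609}{572355}\right) \left(- \frac{1}{609902}\right)} = \frac{1}{322584 \cdot \frac{916053521}{572355} \left(- \frac{1}{609902}\right)} = \frac{1}{322584 \left(- \frac{916053521}{349080459210}\right)} = \frac{1}{322584} \left(- \frac{349080459210}{916053521}\right) = - \frac{58180076535}{49250701503044}$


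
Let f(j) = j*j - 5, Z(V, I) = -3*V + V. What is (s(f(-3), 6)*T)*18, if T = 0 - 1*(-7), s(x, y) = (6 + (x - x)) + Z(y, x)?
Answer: -756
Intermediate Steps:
Z(V, I) = -2*V
f(j) = -5 + j² (f(j) = j² - 5 = -5 + j²)
s(x, y) = 6 - 2*y (s(x, y) = (6 + (x - x)) - 2*y = (6 + 0) - 2*y = 6 - 2*y)
T = 7 (T = 0 + 7 = 7)
(s(f(-3), 6)*T)*18 = ((6 - 2*6)*7)*18 = ((6 - 12)*7)*18 = -6*7*18 = -42*18 = -756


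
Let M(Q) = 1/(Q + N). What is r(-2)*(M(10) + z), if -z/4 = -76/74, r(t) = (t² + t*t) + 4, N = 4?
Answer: 12990/259 ≈ 50.154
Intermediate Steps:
r(t) = 4 + 2*t² (r(t) = (t² + t²) + 4 = 2*t² + 4 = 4 + 2*t²)
z = 152/37 (z = -(-304)/74 = -4*(-38/37) = 152/37 ≈ 4.1081)
M(Q) = 1/(4 + Q) (M(Q) = 1/(Q + 4) = 1/(4 + Q))
r(-2)*(M(10) + z) = (4 + 2*(-2)²)*(1/(4 + 10) + 152/37) = (4 + 2*4)*(1/14 + 152/37) = (4 + 8)*(1/14 + 152/37) = 12*(2165/518) = 12990/259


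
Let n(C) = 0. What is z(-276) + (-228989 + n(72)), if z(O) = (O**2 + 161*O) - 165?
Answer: -197414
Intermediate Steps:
z(O) = -165 + O**2 + 161*O
z(-276) + (-228989 + n(72)) = (-165 + (-276)**2 + 161*(-276)) + (-228989 + 0) = (-165 + 76176 - 44436) - 228989 = 31575 - 228989 = -197414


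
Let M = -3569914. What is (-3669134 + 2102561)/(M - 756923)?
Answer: 522191/1442279 ≈ 0.36206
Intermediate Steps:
(-3669134 + 2102561)/(M - 756923) = (-3669134 + 2102561)/(-3569914 - 756923) = -1566573/(-4326837) = -1566573*(-1/4326837) = 522191/1442279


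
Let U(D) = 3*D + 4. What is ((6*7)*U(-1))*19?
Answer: 798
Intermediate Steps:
U(D) = 4 + 3*D
((6*7)*U(-1))*19 = ((6*7)*(4 + 3*(-1)))*19 = (42*(4 - 3))*19 = (42*1)*19 = 42*19 = 798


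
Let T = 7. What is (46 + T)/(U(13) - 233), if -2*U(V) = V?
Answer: -106/479 ≈ -0.22129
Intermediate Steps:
U(V) = -V/2
(46 + T)/(U(13) - 233) = (46 + 7)/(-1/2*13 - 233) = 53/(-13/2 - 233) = 53/(-479/2) = 53*(-2/479) = -106/479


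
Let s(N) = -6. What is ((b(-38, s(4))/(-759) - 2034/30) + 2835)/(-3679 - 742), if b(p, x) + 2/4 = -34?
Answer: -304397/486310 ≈ -0.62593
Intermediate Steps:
b(p, x) = -69/2 (b(p, x) = -½ - 34 = -69/2)
((b(-38, s(4))/(-759) - 2034/30) + 2835)/(-3679 - 742) = ((-69/2/(-759) - 2034/30) + 2835)/(-3679 - 742) = ((-69/2*(-1/759) - 2034*1/30) + 2835)/(-4421) = ((1/22 - 339/5) + 2835)*(-1/4421) = (-7453/110 + 2835)*(-1/4421) = (304397/110)*(-1/4421) = -304397/486310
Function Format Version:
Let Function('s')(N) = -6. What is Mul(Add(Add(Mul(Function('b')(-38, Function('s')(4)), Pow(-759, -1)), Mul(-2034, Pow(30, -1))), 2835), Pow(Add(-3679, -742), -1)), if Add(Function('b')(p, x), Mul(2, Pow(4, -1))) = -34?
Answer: Rational(-304397, 486310) ≈ -0.62593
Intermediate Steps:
Function('b')(p, x) = Rational(-69, 2) (Function('b')(p, x) = Add(Rational(-1, 2), -34) = Rational(-69, 2))
Mul(Add(Add(Mul(Function('b')(-38, Function('s')(4)), Pow(-759, -1)), Mul(-2034, Pow(30, -1))), 2835), Pow(Add(-3679, -742), -1)) = Mul(Add(Add(Mul(Rational(-69, 2), Pow(-759, -1)), Mul(-2034, Pow(30, -1))), 2835), Pow(Add(-3679, -742), -1)) = Mul(Add(Add(Mul(Rational(-69, 2), Rational(-1, 759)), Mul(-2034, Rational(1, 30))), 2835), Pow(-4421, -1)) = Mul(Add(Add(Rational(1, 22), Rational(-339, 5)), 2835), Rational(-1, 4421)) = Mul(Add(Rational(-7453, 110), 2835), Rational(-1, 4421)) = Mul(Rational(304397, 110), Rational(-1, 4421)) = Rational(-304397, 486310)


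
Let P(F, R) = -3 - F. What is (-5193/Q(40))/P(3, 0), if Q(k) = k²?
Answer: 1731/3200 ≈ 0.54094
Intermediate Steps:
(-5193/Q(40))/P(3, 0) = (-5193/(40²))/(-3 - 1*3) = (-5193/1600)/(-3 - 3) = -5193*1/1600/(-6) = -5193/1600*(-⅙) = 1731/3200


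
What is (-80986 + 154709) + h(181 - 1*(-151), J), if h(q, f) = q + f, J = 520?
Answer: 74575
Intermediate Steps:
h(q, f) = f + q
(-80986 + 154709) + h(181 - 1*(-151), J) = (-80986 + 154709) + (520 + (181 - 1*(-151))) = 73723 + (520 + (181 + 151)) = 73723 + (520 + 332) = 73723 + 852 = 74575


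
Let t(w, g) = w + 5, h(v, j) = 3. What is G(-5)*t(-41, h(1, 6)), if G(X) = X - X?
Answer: 0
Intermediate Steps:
G(X) = 0
t(w, g) = 5 + w
G(-5)*t(-41, h(1, 6)) = 0*(5 - 41) = 0*(-36) = 0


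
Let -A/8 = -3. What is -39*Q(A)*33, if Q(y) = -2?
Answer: 2574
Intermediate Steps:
A = 24 (A = -8*(-3) = 24)
-39*Q(A)*33 = -39*(-2)*33 = 78*33 = 2574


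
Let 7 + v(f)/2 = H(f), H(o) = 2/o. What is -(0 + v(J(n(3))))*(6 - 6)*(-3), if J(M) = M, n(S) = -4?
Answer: 0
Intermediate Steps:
v(f) = -14 + 4/f (v(f) = -14 + 2*(2/f) = -14 + 4/f)
-(0 + v(J(n(3))))*(6 - 6)*(-3) = -(0 + (-14 + 4/(-4)))*(6 - 6)*(-3) = -(0 + (-14 + 4*(-1/4)))*0*(-3) = -(0 + (-14 - 1))*0 = -(0 - 15)*0 = -(-15)*0 = -1*0 = 0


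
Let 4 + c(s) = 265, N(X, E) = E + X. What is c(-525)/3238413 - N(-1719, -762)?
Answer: 2678167638/1079471 ≈ 2481.0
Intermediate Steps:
c(s) = 261 (c(s) = -4 + 265 = 261)
c(-525)/3238413 - N(-1719, -762) = 261/3238413 - (-762 - 1719) = 261*(1/3238413) - 1*(-2481) = 87/1079471 + 2481 = 2678167638/1079471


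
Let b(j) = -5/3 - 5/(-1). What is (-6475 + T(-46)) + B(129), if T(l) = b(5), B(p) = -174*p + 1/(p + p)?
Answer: -2486919/86 ≈ -28918.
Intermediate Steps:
B(p) = 1/(2*p) - 174*p (B(p) = -174*p + 1/(2*p) = 1/(2*p) - 174*p)
b(j) = 10/3 (b(j) = -5*⅓ - 5*(-1) = -5/3 + 5 = 10/3)
T(l) = 10/3
(-6475 + T(-46)) + B(129) = (-6475 + 10/3) + ((½)/129 - 174*129) = -19415/3 + ((½)*(1/129) - 22446) = -19415/3 + (1/258 - 22446) = -19415/3 - 5791067/258 = -2486919/86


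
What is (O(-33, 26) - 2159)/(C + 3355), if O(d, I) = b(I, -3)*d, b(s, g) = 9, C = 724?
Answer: -2456/4079 ≈ -0.60211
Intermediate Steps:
O(d, I) = 9*d
(O(-33, 26) - 2159)/(C + 3355) = (9*(-33) - 2159)/(724 + 3355) = (-297 - 2159)/4079 = -2456*1/4079 = -2456/4079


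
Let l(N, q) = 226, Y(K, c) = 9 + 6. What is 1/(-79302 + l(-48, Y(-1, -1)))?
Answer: -1/79076 ≈ -1.2646e-5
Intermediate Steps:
Y(K, c) = 15
1/(-79302 + l(-48, Y(-1, -1))) = 1/(-79302 + 226) = 1/(-79076) = -1/79076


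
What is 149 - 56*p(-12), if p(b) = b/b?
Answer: 93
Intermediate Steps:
p(b) = 1
149 - 56*p(-12) = 149 - 56*1 = 149 - 56 = 93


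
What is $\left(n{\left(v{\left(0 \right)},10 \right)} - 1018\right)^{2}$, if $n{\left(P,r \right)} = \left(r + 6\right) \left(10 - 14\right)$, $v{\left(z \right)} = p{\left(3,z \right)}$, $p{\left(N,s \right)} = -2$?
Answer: $1170724$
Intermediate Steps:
$v{\left(z \right)} = -2$
$n{\left(P,r \right)} = -24 - 4 r$ ($n{\left(P,r \right)} = \left(6 + r\right) \left(-4\right) = -24 - 4 r$)
$\left(n{\left(v{\left(0 \right)},10 \right)} - 1018\right)^{2} = \left(\left(-24 - 40\right) - 1018\right)^{2} = \left(-64 - 1018\right)^{2} = \left(-1082\right)^{2} = 1170724$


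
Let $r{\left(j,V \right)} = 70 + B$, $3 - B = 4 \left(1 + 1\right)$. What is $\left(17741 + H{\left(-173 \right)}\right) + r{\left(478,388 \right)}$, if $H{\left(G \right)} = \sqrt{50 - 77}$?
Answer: $17806 + 3 i \sqrt{3} \approx 17806.0 + 5.1962 i$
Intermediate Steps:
$B = -5$ ($B = 3 - 4 \left(1 + 1\right) = 3 - 4 \cdot 2 = 3 - 8 = -5$)
$r{\left(j,V \right)} = 65$ ($r{\left(j,V \right)} = 70 - 5 = 65$)
$H{\left(G \right)} = 3 i \sqrt{3}$ ($H{\left(G \right)} = \sqrt{-27} = 3 i \sqrt{3}$)
$\left(17741 + H{\left(-173 \right)}\right) + r{\left(478,388 \right)} = \left(17741 + 3 i \sqrt{3}\right) + 65 = 17806 + 3 i \sqrt{3}$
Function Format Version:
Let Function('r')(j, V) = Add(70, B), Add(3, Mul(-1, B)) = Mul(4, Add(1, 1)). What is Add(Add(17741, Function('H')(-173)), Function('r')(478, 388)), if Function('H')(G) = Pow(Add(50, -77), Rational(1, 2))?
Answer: Add(17806, Mul(3, I, Pow(3, Rational(1, 2)))) ≈ Add(17806., Mul(5.1962, I))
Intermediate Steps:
B = -5 (B = Add(3, Mul(-1, Mul(4, Add(1, 1)))) = Add(3, Mul(-1, Mul(4, 2))) = Add(3, Mul(-1, 8)) = Add(3, -8) = -5)
Function('r')(j, V) = 65 (Function('r')(j, V) = Add(70, -5) = 65)
Function('H')(G) = Mul(3, I, Pow(3, Rational(1, 2))) (Function('H')(G) = Pow(-27, Rational(1, 2)) = Mul(3, I, Pow(3, Rational(1, 2))))
Add(Add(17741, Function('H')(-173)), Function('r')(478, 388)) = Add(Add(17741, Mul(3, I, Pow(3, Rational(1, 2)))), 65) = Add(17806, Mul(3, I, Pow(3, Rational(1, 2))))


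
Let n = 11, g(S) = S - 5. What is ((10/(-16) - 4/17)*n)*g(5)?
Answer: 0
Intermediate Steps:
g(S) = -5 + S
((10/(-16) - 4/17)*n)*g(5) = ((10/(-16) - 4/17)*11)*(-5 + 5) = ((10*(-1/16) - 4*1/17)*11)*0 = ((-5/8 - 4/17)*11)*0 = -117/136*11*0 = -1287/136*0 = 0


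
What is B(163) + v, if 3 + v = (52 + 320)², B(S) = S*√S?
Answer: 138381 + 163*√163 ≈ 1.4046e+5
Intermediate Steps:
B(S) = S^(3/2)
v = 138381 (v = -3 + (52 + 320)² = -3 + 372² = -3 + 138384 = 138381)
B(163) + v = 163^(3/2) + 138381 = 163*√163 + 138381 = 138381 + 163*√163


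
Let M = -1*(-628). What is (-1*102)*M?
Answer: -64056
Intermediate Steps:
M = 628
(-1*102)*M = -1*102*628 = -102*628 = -64056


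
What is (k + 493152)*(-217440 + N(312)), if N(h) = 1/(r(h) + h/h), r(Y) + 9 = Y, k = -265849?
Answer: -15025128125977/304 ≈ -4.9425e+10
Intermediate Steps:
r(Y) = -9 + Y
N(h) = 1/(-8 + h) (N(h) = 1/((-9 + h) + h/h) = 1/((-9 + h) + 1) = 1/(-8 + h))
(k + 493152)*(-217440 + N(312)) = (-265849 + 493152)*(-217440 + 1/(-8 + 312)) = 227303*(-217440 + 1/304) = 227303*(-66101759/304) = -15025128125977/304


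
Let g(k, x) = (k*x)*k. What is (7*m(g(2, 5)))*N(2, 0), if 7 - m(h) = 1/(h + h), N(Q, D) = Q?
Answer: 1953/20 ≈ 97.650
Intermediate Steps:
g(k, x) = x*k²
m(h) = 7 - 1/(2*h) (m(h) = 7 - 1/(h + h) = 7 - 1/(2*h))
(7*m(g(2, 5)))*N(2, 0) = (7*(7 - 1/(2*(5*2²))))*2 = (7*(7 - 1/(2*(5*4))))*2 = (7*(7 - ½/20))*2 = (7*(7 - ½*1/20))*2 = (7*(7 - 1/40))*2 = (7*(279/40))*2 = (1953/40)*2 = 1953/20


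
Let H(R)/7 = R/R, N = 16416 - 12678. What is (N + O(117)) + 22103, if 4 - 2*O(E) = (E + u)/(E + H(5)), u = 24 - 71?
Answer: 3204497/124 ≈ 25843.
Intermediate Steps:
N = 3738
u = -47
H(R) = 7 (H(R) = 7*(R/R) = 7*1 = 7)
O(E) = 2 - (-47 + E)/(2*(7 + E)) (O(E) = 2 - (E - 47)/(2*(E + 7)) = 2 - (-47 + E)/(2*(7 + E)))
(N + O(117)) + 22103 = (3738 + 3*(25 + 117)/(2*(7 + 117))) + 22103 = (3738 + (3/2)*142/124) + 22103 = (3738 + (3/2)*(1/124)*142) + 22103 = (3738 + 213/124) + 22103 = 463725/124 + 22103 = 3204497/124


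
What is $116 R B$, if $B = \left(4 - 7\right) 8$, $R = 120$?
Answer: $-334080$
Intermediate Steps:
$B = -24$ ($B = \left(4 - 7\right) 8 = \left(-3\right) 8 = -24$)
$116 R B = 116 \cdot 120 \left(-24\right) = 13920 \left(-24\right) = -334080$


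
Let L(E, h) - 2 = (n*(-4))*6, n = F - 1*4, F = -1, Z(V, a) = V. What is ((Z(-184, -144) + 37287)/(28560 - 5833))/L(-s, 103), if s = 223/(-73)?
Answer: 37103/2772694 ≈ 0.013382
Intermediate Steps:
s = -223/73 (s = 223*(-1/73) = -223/73 ≈ -3.0548)
n = -5 (n = -1 - 1*4 = -1 - 4 = -5)
L(E, h) = 122 (L(E, h) = 2 - 5*(-4)*6 = 2 + 20*6 = 2 + 120 = 122)
((Z(-184, -144) + 37287)/(28560 - 5833))/L(-s, 103) = ((-184 + 37287)/(28560 - 5833))/122 = (37103/22727)*(1/122) = 37103/2772694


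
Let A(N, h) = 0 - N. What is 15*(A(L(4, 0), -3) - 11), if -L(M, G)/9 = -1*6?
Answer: -975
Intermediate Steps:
L(M, G) = 54 (L(M, G) = -(-9)*6 = -9*(-6) = 54)
A(N, h) = -N
15*(A(L(4, 0), -3) - 11) = 15*(-1*54 - 11) = 15*(-54 - 11) = 15*(-65) = -975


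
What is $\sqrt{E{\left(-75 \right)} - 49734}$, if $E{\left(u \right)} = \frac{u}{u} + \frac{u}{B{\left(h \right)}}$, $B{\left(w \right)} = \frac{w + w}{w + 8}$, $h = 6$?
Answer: $\frac{i \sqrt{199282}}{2} \approx 223.21 i$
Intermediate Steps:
$B{\left(w \right)} = \frac{2 w}{8 + w}$
$E{\left(u \right)} = 1 + \frac{7 u}{6}$ ($E{\left(u \right)} = \frac{u}{u} + \frac{u}{2 \cdot 6 \frac{1}{8 + 6}} = 1 + \frac{u}{2 \cdot 6 \cdot \frac{1}{14}} = 1 + \frac{u}{\frac{6}{7}} = 1 + u \frac{7}{6} = 1 + \frac{7 u}{6}$)
$\sqrt{E{\left(-75 \right)} - 49734} = \sqrt{\left(1 + \frac{7}{6} \left(-75\right)\right) - 49734} = \sqrt{\left(1 - \frac{175}{2}\right) - 49734} = \sqrt{- \frac{173}{2} - 49734} = \sqrt{- \frac{99641}{2}} = \frac{i \sqrt{199282}}{2}$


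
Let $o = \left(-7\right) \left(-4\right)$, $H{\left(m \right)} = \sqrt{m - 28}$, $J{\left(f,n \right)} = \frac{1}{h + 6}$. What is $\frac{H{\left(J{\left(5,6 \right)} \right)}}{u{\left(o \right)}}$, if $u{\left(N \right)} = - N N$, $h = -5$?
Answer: $- \frac{3 i \sqrt{3}}{784} \approx - 0.0066277 i$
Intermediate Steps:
$J{\left(f,n \right)} = 1$ ($J{\left(f,n \right)} = \frac{1}{-5 + 6} = 1^{-1} = 1$)
$H{\left(m \right)} = \sqrt{-28 + m}$
$o = 28$
$u{\left(N \right)} = - N^{2}$
$\frac{H{\left(J{\left(5,6 \right)} \right)}}{u{\left(o \right)}} = \frac{\sqrt{-28 + 1}}{\left(-1\right) 28^{2}} = \frac{\sqrt{-27}}{\left(-1\right) 784} = \frac{3 i \sqrt{3}}{-784} = 3 i \sqrt{3} \left(- \frac{1}{784}\right) = - \frac{3 i \sqrt{3}}{784}$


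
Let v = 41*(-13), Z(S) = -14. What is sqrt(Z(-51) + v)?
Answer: I*sqrt(547) ≈ 23.388*I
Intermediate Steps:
v = -533
sqrt(Z(-51) + v) = sqrt(-14 - 533) = sqrt(-547) = I*sqrt(547)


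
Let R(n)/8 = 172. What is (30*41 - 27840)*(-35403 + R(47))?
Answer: 905458470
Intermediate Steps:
R(n) = 1376 (R(n) = 8*172 = 1376)
(30*41 - 27840)*(-35403 + R(47)) = (30*41 - 27840)*(-35403 + 1376) = (1230 - 27840)*(-34027) = -26610*(-34027) = 905458470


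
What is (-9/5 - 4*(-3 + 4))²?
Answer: 841/25 ≈ 33.640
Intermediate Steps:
(-9/5 - 4*(-3 + 4))² = (-9*⅕ - 4*1)² = (-9/5 - 4)² = (-29/5)² = 841/25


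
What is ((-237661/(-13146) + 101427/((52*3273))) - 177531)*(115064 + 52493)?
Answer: -853177637390431337/28684572 ≈ -2.9743e+10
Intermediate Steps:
((-237661/(-13146) + 101427/((52*3273))) - 177531)*(115064 + 52493) = ((-237661*(-1/13146) + 101427/170196) - 177531)*167557 = ((237661/13146 + 101427*(1/170196)) - 177531)*167557 = ((237661/13146 + 33809/56732) - 177531)*167557 = (6963718483/372899436 - 177531)*167557 = -66194246054033/372899436*167557 = -853177637390431337/28684572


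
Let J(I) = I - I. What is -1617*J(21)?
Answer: 0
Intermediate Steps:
J(I) = 0
-1617*J(21) = -1617*0 = 0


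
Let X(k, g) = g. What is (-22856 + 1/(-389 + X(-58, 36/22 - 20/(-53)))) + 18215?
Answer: -1047070516/225613 ≈ -4641.0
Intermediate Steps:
(-22856 + 1/(-389 + X(-58, 36/22 - 20/(-53)))) + 18215 = (-22856 + 1/(-389 + (36/22 - 20/(-53)))) + 18215 = (-22856 + 1/(-389 + (36*(1/22) - 20*(-1/53)))) + 18215 = (-22856 + 1/(-389 + (18/11 + 20/53))) + 18215 = (-22856 + 1/(-389 + 1174/583)) + 18215 = (-22856 + 1/(-225613/583)) + 18215 = (-22856 - 583/225613) + 18215 = -5156611311/225613 + 18215 = -1047070516/225613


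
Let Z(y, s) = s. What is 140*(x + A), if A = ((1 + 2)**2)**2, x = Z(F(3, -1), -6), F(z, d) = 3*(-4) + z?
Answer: 10500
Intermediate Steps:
F(z, d) = -12 + z
x = -6
A = 81 (A = (3**2)**2 = 9**2 = 81)
140*(x + A) = 140*(-6 + 81) = 140*75 = 10500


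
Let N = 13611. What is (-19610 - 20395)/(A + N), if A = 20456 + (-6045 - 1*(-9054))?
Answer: -40005/37076 ≈ -1.0790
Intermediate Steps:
A = 23465 (A = 20456 + (-6045 + 9054) = 20456 + 3009 = 23465)
(-19610 - 20395)/(A + N) = (-19610 - 20395)/(23465 + 13611) = -40005/37076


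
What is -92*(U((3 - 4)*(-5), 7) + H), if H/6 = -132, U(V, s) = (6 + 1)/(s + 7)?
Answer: 72818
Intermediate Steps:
U(V, s) = 7/(7 + s)
H = -792 (H = 6*(-132) = -792)
-92*(U((3 - 4)*(-5), 7) + H) = -92*(7/(7 + 7) - 792) = -92*(7/14 - 792) = -92*(7*(1/14) - 792) = -92*(1/2 - 792) = -92*(-1583/2) = 72818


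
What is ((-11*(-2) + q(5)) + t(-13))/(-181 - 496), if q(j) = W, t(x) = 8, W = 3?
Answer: -33/677 ≈ -0.048744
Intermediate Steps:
q(j) = 3
((-11*(-2) + q(5)) + t(-13))/(-181 - 496) = ((-11*(-2) + 3) + 8)/(-181 - 496) = ((22 + 3) + 8)/(-677) = (25 + 8)*(-1/677) = 33*(-1/677) = -33/677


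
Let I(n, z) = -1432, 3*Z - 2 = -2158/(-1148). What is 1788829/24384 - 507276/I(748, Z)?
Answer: 1866377639/4364736 ≈ 427.60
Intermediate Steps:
Z = 2227/1722 (Z = ⅔ + (-2158/(-1148))/3 = ⅔ + (-2158*(-1/1148))/3 = ⅔ + (⅓)*(1079/574) = ⅔ + 1079/1722 = 2227/1722 ≈ 1.2933)
1788829/24384 - 507276/I(748, Z) = 1788829/24384 - 507276/(-1432) = 1788829*(1/24384) - 507276*(-1/1432) = 1788829/24384 + 126819/358 = 1866377639/4364736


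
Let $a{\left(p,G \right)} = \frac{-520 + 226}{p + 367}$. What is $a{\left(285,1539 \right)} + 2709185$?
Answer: $\frac{883194163}{326} \approx 2.7092 \cdot 10^{6}$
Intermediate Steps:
$a{\left(p,G \right)} = - \frac{294}{367 + p}$
$a{\left(285,1539 \right)} + 2709185 = - \frac{294}{367 + 285} + 2709185 = - \frac{294}{652} + 2709185 = \left(-294\right) \frac{1}{652} + 2709185 = - \frac{147}{326} + 2709185 = \frac{883194163}{326}$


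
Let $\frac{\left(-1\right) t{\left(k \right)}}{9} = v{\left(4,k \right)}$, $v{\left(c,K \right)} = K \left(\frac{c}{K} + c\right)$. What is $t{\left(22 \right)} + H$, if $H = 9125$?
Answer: $8297$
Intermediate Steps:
$v{\left(c,K \right)} = K \left(c + \frac{c}{K}\right)$
$t{\left(k \right)} = -36 - 36 k$ ($t{\left(k \right)} = - 9 \cdot 4 \left(1 + k\right) = - 9 \left(4 + 4 k\right) = -36 - 36 k$)
$t{\left(22 \right)} + H = \left(-36 - 792\right) + 9125 = -828 + 9125 = 8297$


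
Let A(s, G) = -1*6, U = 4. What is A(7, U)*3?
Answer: -18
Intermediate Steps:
A(s, G) = -6
A(7, U)*3 = -6*3 = -18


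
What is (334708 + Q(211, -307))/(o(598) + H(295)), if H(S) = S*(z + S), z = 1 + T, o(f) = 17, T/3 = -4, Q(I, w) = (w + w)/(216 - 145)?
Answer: 23763654/5949587 ≈ 3.9942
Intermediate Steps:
Q(I, w) = 2*w/71 (Q(I, w) = (2*w)/71 = (2*w)*(1/71) = 2*w/71)
T = -12 (T = 3*(-4) = -12)
z = -11 (z = 1 - 12 = -11)
H(S) = S*(-11 + S)
(334708 + Q(211, -307))/(o(598) + H(295)) = (334708 + (2/71)*(-307))/(17 + 295*(-11 + 295)) = (334708 - 614/71)/(17 + 295*284) = 23763654/(71*(17 + 83780)) = (23763654/71)/83797 = (23763654/71)*(1/83797) = 23763654/5949587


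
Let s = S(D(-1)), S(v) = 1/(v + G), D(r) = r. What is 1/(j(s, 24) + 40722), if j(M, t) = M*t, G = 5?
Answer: 1/40728 ≈ 2.4553e-5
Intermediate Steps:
S(v) = 1/(5 + v) (S(v) = 1/(v + 5) = 1/(5 + v))
s = ¼ (s = 1/(5 - 1) = 1/4 = ¼ ≈ 0.25000)
1/(j(s, 24) + 40722) = 1/((¼)*24 + 40722) = 1/(6 + 40722) = 1/40728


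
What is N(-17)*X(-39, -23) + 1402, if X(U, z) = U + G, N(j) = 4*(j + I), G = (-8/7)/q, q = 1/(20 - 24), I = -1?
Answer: 27166/7 ≈ 3880.9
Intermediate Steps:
q = -1/4 (q = 1/(-4) = -1/4 ≈ -0.25000)
G = 32/7 (G = (-8/7)/(-1/4) = -8*1/7*(-4) = -8/7*(-4) = 32/7 ≈ 4.5714)
N(j) = -4 + 4*j (N(j) = 4*(j - 1) = 4*(-1 + j) = -4 + 4*j)
X(U, z) = 32/7 + U (X(U, z) = U + 32/7 = 32/7 + U)
N(-17)*X(-39, -23) + 1402 = (-4 + 4*(-17))*(32/7 - 39) + 1402 = (-4 - 68)*(-241/7) + 1402 = -72*(-241/7) + 1402 = 17352/7 + 1402 = 27166/7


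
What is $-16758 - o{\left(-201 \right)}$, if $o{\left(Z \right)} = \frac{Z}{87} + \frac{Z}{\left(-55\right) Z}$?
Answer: $- \frac{26725296}{1595} \approx -16756.0$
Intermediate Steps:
$o{\left(Z \right)} = - \frac{1}{55} + \frac{Z}{87}$ ($o{\left(Z \right)} = Z \frac{1}{87} + Z \left(- \frac{1}{55 Z}\right) = \frac{Z}{87} - \frac{1}{55} = - \frac{1}{55} + \frac{Z}{87}$)
$-16758 - o{\left(-201 \right)} = -16758 - \left(- \frac{1}{55} + \frac{1}{87} \left(-201\right)\right) = -16758 - \left(- \frac{1}{55} - \frac{67}{29}\right) = -16758 - - \frac{3714}{1595} = -16758 + \frac{3714}{1595} = - \frac{26725296}{1595}$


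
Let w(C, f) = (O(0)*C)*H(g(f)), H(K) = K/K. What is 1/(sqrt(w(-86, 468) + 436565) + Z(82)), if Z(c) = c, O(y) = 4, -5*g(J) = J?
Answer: -82/429497 + 3*sqrt(48469)/429497 ≈ 0.0013469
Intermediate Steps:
g(J) = -J/5
H(K) = 1
w(C, f) = 4*C (w(C, f) = (4*C)*1 = 4*C)
1/(sqrt(w(-86, 468) + 436565) + Z(82)) = 1/(sqrt(4*(-86) + 436565) + 82) = 1/(sqrt(-344 + 436565) + 82) = 1/(sqrt(436221) + 82) = 1/(3*sqrt(48469) + 82) = 1/(82 + 3*sqrt(48469))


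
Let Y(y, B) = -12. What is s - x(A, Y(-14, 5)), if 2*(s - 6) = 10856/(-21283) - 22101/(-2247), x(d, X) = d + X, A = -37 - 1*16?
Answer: 2412278031/31881934 ≈ 75.663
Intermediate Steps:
A = -53 (A = -37 - 16 = -53)
x(d, X) = X + d
s = 339952321/31881934 (s = 6 + (10856/(-21283) - 22101/(-2247))/2 = 6 + (10856*(-1/21283) - 22101*(-1/2247))/2 = 6 + (-10856/21283 + 7367/749)/2 = 6 + (½)*(148660717/15940967) = 6 + 148660717/31881934 = 339952321/31881934 ≈ 10.663)
s - x(A, Y(-14, 5)) = 339952321/31881934 - (-12 - 53) = 339952321/31881934 - 1*(-65) = 339952321/31881934 + 65 = 2412278031/31881934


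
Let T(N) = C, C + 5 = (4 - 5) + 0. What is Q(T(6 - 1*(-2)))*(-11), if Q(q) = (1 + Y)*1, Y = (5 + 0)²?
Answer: -286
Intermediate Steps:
Y = 25 (Y = 5² = 25)
C = -6 (C = -5 + ((4 - 5) + 0) = -5 + (-1 + 0) = -5 - 1 = -6)
T(N) = -6
Q(q) = 26 (Q(q) = (1 + 25)*1 = 26*1 = 26)
Q(T(6 - 1*(-2)))*(-11) = 26*(-11) = -286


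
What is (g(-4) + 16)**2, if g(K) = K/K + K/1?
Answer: 169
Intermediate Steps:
g(K) = 1 + K (g(K) = 1 + K*1 = 1 + K)
(g(-4) + 16)**2 = ((1 - 4) + 16)**2 = (-3 + 16)**2 = 13**2 = 169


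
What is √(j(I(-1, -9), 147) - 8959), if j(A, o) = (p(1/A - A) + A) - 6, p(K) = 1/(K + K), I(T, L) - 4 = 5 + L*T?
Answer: I*√933434470/323 ≈ 94.589*I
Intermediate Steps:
I(T, L) = 9 + L*T (I(T, L) = 4 + (5 + L*T) = 9 + L*T)
p(K) = 1/(2*K)
j(A, o) = -6 + A + 1/(2*(1/A - A)) (j(A, o) = (1/(2*(1/A - A)) + A) - 6 = (A + 1/(2*(1/A - A))) - 6 = -6 + A + 1/(2*(1/A - A)))
√(j(I(-1, -9), 147) - 8959) = √((-(9 - 9*(-1))/2 + (-1 + (9 - 9*(-1))²)*(-6 + (9 - 9*(-1))))/(-1 + (9 - 9*(-1))²) - 8959) = √((-(9 + 9)/2 + (-1 + (9 + 9)²)*(-6 + (9 + 9)))/(-1 + (9 + 9)²) - 8959) = √((-½*18 + (-1 + 18²)*(-6 + 18))/(-1 + 18²) - 8959) = √((-9 + (-1 + 324)*12)/(-1 + 324) - 8959) = √((-9 + 323*12)/323 - 8959) = √((-9 + 3876)/323 - 8959) = √((1/323)*3867 - 8959) = √(3867/323 - 8959) = √(-2889890/323) = I*√933434470/323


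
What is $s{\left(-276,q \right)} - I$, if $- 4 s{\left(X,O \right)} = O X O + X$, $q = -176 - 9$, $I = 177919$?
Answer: $2183675$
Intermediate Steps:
$q = -185$ ($q = -176 - 9 = -185$)
$s{\left(X,O \right)} = - \frac{X}{4} - \frac{X O^{2}}{4}$ ($s{\left(X,O \right)} = - \frac{O X O + X}{4} = - \frac{X O^{2} + X}{4} = - \frac{X + X O^{2}}{4} = - \frac{X}{4} - \frac{X O^{2}}{4}$)
$s{\left(-276,q \right)} - I = \left(- \frac{1}{4}\right) \left(-276\right) \left(1 + \left(-185\right)^{2}\right) - 177919 = \left(- \frac{1}{4}\right) \left(-276\right) \left(1 + 34225\right) - 177919 = \left(- \frac{1}{4}\right) \left(-276\right) 34226 - 177919 = 2361594 - 177919 = 2183675$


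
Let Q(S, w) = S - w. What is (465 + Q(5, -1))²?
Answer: 221841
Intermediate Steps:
(465 + Q(5, -1))² = (465 + (5 - 1*(-1)))² = (465 + (5 + 1))² = (465 + 6)² = 471² = 221841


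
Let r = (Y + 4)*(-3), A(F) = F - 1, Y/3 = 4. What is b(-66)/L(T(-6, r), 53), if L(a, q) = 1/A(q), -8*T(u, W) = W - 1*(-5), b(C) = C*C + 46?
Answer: 228904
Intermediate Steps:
b(C) = 46 + C² (b(C) = C² + 46 = 46 + C²)
Y = 12 (Y = 3*4 = 12)
A(F) = -1 + F
r = -48 (r = (12 + 4)*(-3) = 16*(-3) = -48)
T(u, W) = -5/8 - W/8 (T(u, W) = -(W - 1*(-5))/8 = -(W + 5)/8 = -(5 + W)/8 = -5/8 - W/8)
L(a, q) = 1/(-1 + q)
b(-66)/L(T(-6, r), 53) = (46 + (-66)²)/(1/(-1 + 53)) = (46 + 4356)/(1/52) = 4402/(1/52) = 4402*52 = 228904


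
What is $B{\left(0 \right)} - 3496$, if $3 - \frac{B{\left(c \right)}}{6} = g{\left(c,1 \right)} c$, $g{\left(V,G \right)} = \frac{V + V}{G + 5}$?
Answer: $-3478$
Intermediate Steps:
$g{\left(V,G \right)} = \frac{2 V}{5 + G}$
$B{\left(c \right)} = 18 - 2 c^{2}$ ($B{\left(c \right)} = 18 - 6 \frac{2 c}{5 + 1} c = 18 - 6 \frac{2 c}{6} c = 18 - 6 \cdot 2 c \frac{1}{6} c = 18 - 6 \frac{c}{3} c = 18 - 6 \frac{c^{2}}{3} = 18 - 2 c^{2}$)
$B{\left(0 \right)} - 3496 = \left(18 - 2 \cdot 0^{2}\right) - 3496 = \left(18 - 0\right) - 3496 = \left(18 + 0\right) - 3496 = 18 - 3496 = -3478$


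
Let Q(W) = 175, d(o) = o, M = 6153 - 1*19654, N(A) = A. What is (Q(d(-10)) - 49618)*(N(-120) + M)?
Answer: 673463103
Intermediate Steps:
M = -13501 (M = 6153 - 19654 = -13501)
(Q(d(-10)) - 49618)*(N(-120) + M) = (175 - 49618)*(-120 - 13501) = -49443*(-13621) = 673463103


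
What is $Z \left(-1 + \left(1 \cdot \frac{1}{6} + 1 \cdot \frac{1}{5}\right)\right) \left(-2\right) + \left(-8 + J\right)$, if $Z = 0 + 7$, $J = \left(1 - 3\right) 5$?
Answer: $- \frac{137}{15} \approx -9.1333$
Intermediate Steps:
$J = -10$ ($J = \left(-2\right) 5 = -10$)
$Z = 7$
$Z \left(-1 + \left(1 \cdot \frac{1}{6} + 1 \cdot \frac{1}{5}\right)\right) \left(-2\right) + \left(-8 + J\right) = 7 \left(-1 + \left(1 \cdot \frac{1}{6} + 1 \cdot \frac{1}{5}\right)\right) \left(-2\right) - 18 = 7 \left(-1 + \left(\frac{1}{6} + \frac{1}{5}\right)\right) \left(-2\right) - 18 = 7 \left(-1 + \frac{11}{30}\right) \left(-2\right) - 18 = 7 \left(\left(- \frac{19}{30}\right) \left(-2\right)\right) - 18 = 7 \cdot \frac{19}{15} - 18 = \frac{133}{15} - 18 = - \frac{137}{15}$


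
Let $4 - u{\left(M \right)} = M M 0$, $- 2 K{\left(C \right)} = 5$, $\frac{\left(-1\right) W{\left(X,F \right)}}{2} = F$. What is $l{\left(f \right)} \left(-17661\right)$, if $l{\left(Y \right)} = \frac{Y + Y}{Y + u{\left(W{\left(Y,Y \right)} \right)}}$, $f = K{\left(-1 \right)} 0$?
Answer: $0$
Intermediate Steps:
$W{\left(X,F \right)} = - 2 F$
$K{\left(C \right)} = - \frac{5}{2}$ ($K{\left(C \right)} = \left(- \frac{1}{2}\right) 5 = - \frac{5}{2}$)
$u{\left(M \right)} = 4$ ($u{\left(M \right)} = 4 - M M 0 = 4 - M^{2} \cdot 0 = 4 - 0 = 4 + 0 = 4$)
$f = 0$ ($f = \left(- \frac{5}{2}\right) 0 = 0$)
$l{\left(Y \right)} = \frac{2 Y}{4 + Y}$ ($l{\left(Y \right)} = \frac{Y + Y}{Y + 4} = \frac{2 Y}{4 + Y}$)
$l{\left(f \right)} \left(-17661\right) = 2 \cdot 0 \frac{1}{4 + 0} \left(-17661\right) = 2 \cdot 0 \cdot \frac{1}{4} \left(-17661\right) = 0 \left(-17661\right) = 0$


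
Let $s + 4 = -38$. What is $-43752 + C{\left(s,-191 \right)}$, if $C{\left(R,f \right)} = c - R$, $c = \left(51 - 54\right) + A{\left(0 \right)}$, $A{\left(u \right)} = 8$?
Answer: $-43705$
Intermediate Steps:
$s = -42$ ($s = -4 - 38 = -42$)
$c = 5$ ($c = \left(51 - 54\right) + 8 = -3 + 8 = 5$)
$C{\left(R,f \right)} = 5 - R$
$-43752 + C{\left(s,-191 \right)} = -43752 + \left(5 - -42\right) = -43752 + \left(5 + 42\right) = -43752 + 47 = -43705$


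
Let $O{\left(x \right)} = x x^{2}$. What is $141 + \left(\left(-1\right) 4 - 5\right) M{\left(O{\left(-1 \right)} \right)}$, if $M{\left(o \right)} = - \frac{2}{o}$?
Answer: $123$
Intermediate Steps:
$O{\left(x \right)} = x^{3}$
$141 + \left(\left(-1\right) 4 - 5\right) M{\left(O{\left(-1 \right)} \right)} = 141 + \left(\left(-1\right) 4 - 5\right) \left(- \frac{2}{\left(-1\right)^{3}}\right) = 141 + \left(-4 - 5\right) \left(- \frac{2}{-1}\right) = 141 - 9 \left(\left(-2\right) \left(-1\right)\right) = 141 - 18 = 123$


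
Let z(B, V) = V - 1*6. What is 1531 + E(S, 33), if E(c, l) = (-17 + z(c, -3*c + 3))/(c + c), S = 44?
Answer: 16822/11 ≈ 1529.3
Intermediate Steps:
z(B, V) = -6 + V (z(B, V) = V - 6 = -6 + V)
E(c, l) = (-20 - 3*c)/(2*c) (E(c, l) = (-17 + (-6 + (-3*c + 3)))/(c + c) = (-17 + (-6 + (3 - 3*c)))/((2*c)) = (-17 + (-3 - 3*c))*(1/(2*c)) = (-20 - 3*c)*(1/(2*c)) = (-20 - 3*c)/(2*c))
1531 + E(S, 33) = 1531 + (-3/2 - 10/44) = 1531 + (-3/2 - 10*1/44) = 1531 + (-3/2 - 5/22) = 1531 - 19/11 = 16822/11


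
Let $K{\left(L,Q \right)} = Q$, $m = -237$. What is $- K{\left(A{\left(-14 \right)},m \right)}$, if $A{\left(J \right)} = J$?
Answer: $237$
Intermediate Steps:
$- K{\left(A{\left(-14 \right)},m \right)} = \left(-1\right) \left(-237\right) = 237$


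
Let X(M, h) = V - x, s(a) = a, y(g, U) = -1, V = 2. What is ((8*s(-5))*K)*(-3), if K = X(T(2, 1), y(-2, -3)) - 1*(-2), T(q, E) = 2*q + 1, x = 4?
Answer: 0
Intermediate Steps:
T(q, E) = 1 + 2*q
X(M, h) = -2 (X(M, h) = 2 - 1*4 = 2 - 4 = -2)
K = 0 (K = -2 - 1*(-2) = -2 + 2 = 0)
((8*s(-5))*K)*(-3) = ((8*(-5))*0)*(-3) = -40*0*(-3) = 0*(-3) = 0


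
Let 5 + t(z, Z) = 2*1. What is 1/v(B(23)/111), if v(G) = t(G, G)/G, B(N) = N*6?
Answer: -46/111 ≈ -0.41441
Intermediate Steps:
B(N) = 6*N
t(z, Z) = -3 (t(z, Z) = -5 + 2*1 = -5 + 2 = -3)
v(G) = -3/G
1/v(B(23)/111) = 1/(-3/((6*23)/111)) = 1/(-3/(138*(1/111))) = 1/(-3/46/37) = 1/(-3*37/46) = 1/(-111/46) = -46/111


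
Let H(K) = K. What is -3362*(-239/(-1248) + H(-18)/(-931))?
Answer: -411799613/580944 ≈ -708.85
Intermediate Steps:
-3362*(-239/(-1248) + H(-18)/(-931)) = -3362*(-239/(-1248) - 18/(-931)) = -3362*(-239*(-1/1248) - 18*(-1/931)) = -3362*(239/1248 + 18/931) = -3362*244973/1161888 = -411799613/580944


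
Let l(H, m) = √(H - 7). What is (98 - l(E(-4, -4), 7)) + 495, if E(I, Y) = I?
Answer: 593 - I*√11 ≈ 593.0 - 3.3166*I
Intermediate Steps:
l(H, m) = √(-7 + H)
(98 - l(E(-4, -4), 7)) + 495 = (98 - √(-7 - 4)) + 495 = (98 - √(-11)) + 495 = (98 - I*√11) + 495 = 593 - I*√11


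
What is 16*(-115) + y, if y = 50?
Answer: -1790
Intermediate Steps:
16*(-115) + y = 16*(-115) + 50 = -1840 + 50 = -1790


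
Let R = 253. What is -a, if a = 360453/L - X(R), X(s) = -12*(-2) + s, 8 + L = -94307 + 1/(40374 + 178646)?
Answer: 5800899765883/20656871299 ≈ 280.82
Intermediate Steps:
L = -20656871299/219020 (L = -8 + (-94307 + 1/(40374 + 178646)) = -8 + (-94307 + 1/219020) = -8 - 20655119139/219020 = -20656871299/219020 ≈ -94315.)
X(s) = 24 + s
a = -5800899765883/20656871299 (a = 360453/(-20656871299/219020) - (24 + 253) = 360453*(-219020/20656871299) - 1*277 = -78946416060/20656871299 - 277 = -5800899765883/20656871299 ≈ -280.82)
-a = -1*(-5800899765883/20656871299) = 5800899765883/20656871299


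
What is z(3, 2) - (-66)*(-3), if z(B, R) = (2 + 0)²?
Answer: -194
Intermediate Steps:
z(B, R) = 4 (z(B, R) = 2² = 4)
z(3, 2) - (-66)*(-3) = 4 - (-66)*(-3) = 4 - 1*198 = 4 - 198 = -194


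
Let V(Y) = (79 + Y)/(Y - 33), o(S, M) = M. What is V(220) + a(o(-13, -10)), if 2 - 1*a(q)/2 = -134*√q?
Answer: 1047/187 + 268*I*√10 ≈ 5.5989 + 847.49*I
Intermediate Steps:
a(q) = 4 + 268*√q (a(q) = 4 - (-268)*√q = 4 + 268*√q)
V(Y) = (79 + Y)/(-33 + Y)
V(220) + a(o(-13, -10)) = (79 + 220)/(-33 + 220) + (4 + 268*√(-10)) = 299/187 + (4 + 268*(I*√10)) = (1/187)*299 + (4 + 268*I*√10) = 299/187 + (4 + 268*I*√10) = 1047/187 + 268*I*√10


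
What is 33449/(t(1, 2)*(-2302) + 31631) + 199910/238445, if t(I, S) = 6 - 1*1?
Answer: 2399627183/959550369 ≈ 2.5008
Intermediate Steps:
t(I, S) = 5 (t(I, S) = 6 - 1 = 5)
33449/(t(1, 2)*(-2302) + 31631) + 199910/238445 = 33449/(5*(-2302) + 31631) + 199910/238445 = 33449/(-11510 + 31631) + 199910*(1/238445) = 33449/20121 + 39982/47689 = 2399627183/959550369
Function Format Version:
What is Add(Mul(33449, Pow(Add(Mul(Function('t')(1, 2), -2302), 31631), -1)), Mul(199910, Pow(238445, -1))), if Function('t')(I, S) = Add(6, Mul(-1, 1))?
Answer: Rational(2399627183, 959550369) ≈ 2.5008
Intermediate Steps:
Function('t')(I, S) = 5 (Function('t')(I, S) = Add(6, -1) = 5)
Add(Mul(33449, Pow(Add(Mul(Function('t')(1, 2), -2302), 31631), -1)), Mul(199910, Pow(238445, -1))) = Add(Mul(33449, Pow(Add(Mul(5, -2302), 31631), -1)), Mul(199910, Pow(238445, -1))) = Add(Mul(33449, Pow(Add(-11510, 31631), -1)), Mul(199910, Rational(1, 238445))) = Add(Mul(33449, Pow(20121, -1)), Rational(39982, 47689)) = Add(Mul(33449, Rational(1, 20121)), Rational(39982, 47689)) = Add(Rational(33449, 20121), Rational(39982, 47689)) = Rational(2399627183, 959550369)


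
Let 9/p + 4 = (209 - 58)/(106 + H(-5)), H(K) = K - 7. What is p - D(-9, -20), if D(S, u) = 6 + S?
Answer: -19/25 ≈ -0.76000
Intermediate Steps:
H(K) = -7 + K
p = -94/25 (p = 9/(-4 + (209 - 58)/(106 + (-7 - 5))) = 9/(-4 + 151/(106 - 12)) = 9/(-4 + 151/94) = 9/(-225/94) = 9*(-94/225) = -94/25 ≈ -3.7600)
p - D(-9, -20) = -94/25 - (6 - 9) = -94/25 - 1*(-3) = -94/25 + 3 = -19/25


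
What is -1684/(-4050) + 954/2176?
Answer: 1882021/2203200 ≈ 0.85422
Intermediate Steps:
-1684/(-4050) + 954/2176 = -1684*(-1/4050) + 954*(1/2176) = 842/2025 + 477/1088 = 1882021/2203200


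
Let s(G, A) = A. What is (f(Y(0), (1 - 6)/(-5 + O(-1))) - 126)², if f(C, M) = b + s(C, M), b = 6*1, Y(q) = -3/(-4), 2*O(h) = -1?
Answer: 1716100/121 ≈ 14183.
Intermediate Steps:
O(h) = -½ (O(h) = (½)*(-1) = -½)
Y(q) = ¾ (Y(q) = -3*(-¼) = ¾)
b = 6
f(C, M) = 6 + M
(f(Y(0), (1 - 6)/(-5 + O(-1))) - 126)² = ((6 + (1 - 6)/(-5 - ½)) - 126)² = ((6 - 5/(-11/2)) - 126)² = ((6 - 5*(-2/11)) - 126)² = ((6 + 10/11) - 126)² = (76/11 - 126)² = (-1310/11)² = 1716100/121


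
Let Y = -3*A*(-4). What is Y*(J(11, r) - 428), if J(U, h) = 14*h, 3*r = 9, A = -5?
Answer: 23160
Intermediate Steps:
r = 3 (r = (1/3)*9 = 3)
Y = -60 (Y = -3*(-5)*(-4) = 15*(-4) = -60)
Y*(J(11, r) - 428) = -60*(14*3 - 428) = -60*(42 - 428) = -60*(-386) = 23160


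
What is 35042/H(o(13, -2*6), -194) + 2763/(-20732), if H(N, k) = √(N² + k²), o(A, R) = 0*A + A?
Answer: -2763/20732 + 35042*√37805/37805 ≈ 180.09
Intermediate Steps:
o(A, R) = A (o(A, R) = 0 + A = A)
35042/H(o(13, -2*6), -194) + 2763/(-20732) = 35042/(√(13² + (-194)²)) + 2763/(-20732) = 35042/(√(169 + 37636)) + 2763*(-1/20732) = 35042/(√37805) - 2763/20732 = 35042*(√37805/37805) - 2763/20732 = 35042*√37805/37805 - 2763/20732 = -2763/20732 + 35042*√37805/37805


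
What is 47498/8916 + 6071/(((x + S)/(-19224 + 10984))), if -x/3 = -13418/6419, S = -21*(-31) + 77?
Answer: -715699853178433/10505914494 ≈ -68124.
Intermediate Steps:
S = 728 (S = 651 + 77 = 728)
x = 40254/6419 (x = -(-40254)/6419 = -3*(-13418/6419) = 40254/6419 ≈ 6.2711)
47498/8916 + 6071/(((x + S)/(-19224 + 10984))) = 47498/8916 + 6071/(((40254/6419 + 728)/(-19224 + 10984))) = 47498*(1/8916) + 6071/(((4713286/6419)/(-8240))) = 23749/4458 + 6071/(((4713286/6419)*(-1/8240))) = 23749/4458 + 6071/(-2356643/26446280) = 23749/4458 + 6071*(-26446280/2356643) = 23749/4458 - 160555365880/2356643 = -715699853178433/10505914494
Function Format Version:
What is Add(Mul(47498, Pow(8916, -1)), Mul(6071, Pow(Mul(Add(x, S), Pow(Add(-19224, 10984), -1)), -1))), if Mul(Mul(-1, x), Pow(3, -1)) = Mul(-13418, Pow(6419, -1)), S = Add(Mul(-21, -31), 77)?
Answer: Rational(-715699853178433, 10505914494) ≈ -68124.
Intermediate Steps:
S = 728 (S = Add(651, 77) = 728)
x = Rational(40254, 6419) (x = Mul(-3, Mul(-13418, Pow(6419, -1))) = Mul(-3, Mul(-13418, Rational(1, 6419))) = Mul(-3, Rational(-13418, 6419)) = Rational(40254, 6419) ≈ 6.2711)
Add(Mul(47498, Pow(8916, -1)), Mul(6071, Pow(Mul(Add(x, S), Pow(Add(-19224, 10984), -1)), -1))) = Add(Mul(47498, Pow(8916, -1)), Mul(6071, Pow(Mul(Add(Rational(40254, 6419), 728), Pow(Add(-19224, 10984), -1)), -1))) = Add(Mul(47498, Rational(1, 8916)), Mul(6071, Pow(Mul(Rational(4713286, 6419), Pow(-8240, -1)), -1))) = Add(Rational(23749, 4458), Mul(6071, Pow(Mul(Rational(4713286, 6419), Rational(-1, 8240)), -1))) = Add(Rational(23749, 4458), Mul(6071, Pow(Rational(-2356643, 26446280), -1))) = Add(Rational(23749, 4458), Mul(6071, Rational(-26446280, 2356643))) = Add(Rational(23749, 4458), Rational(-160555365880, 2356643)) = Rational(-715699853178433, 10505914494)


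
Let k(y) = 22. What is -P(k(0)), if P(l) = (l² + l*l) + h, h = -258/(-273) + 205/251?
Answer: -22150329/22841 ≈ -969.76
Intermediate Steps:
h = 40241/22841 (h = -258*(-1/273) + 205*(1/251) = 86/91 + 205/251 = 40241/22841 ≈ 1.7618)
P(l) = 40241/22841 + 2*l² (P(l) = (l² + l*l) + 40241/22841 = (l² + l²) + 40241/22841 = 2*l² + 40241/22841 = 40241/22841 + 2*l²)
-P(k(0)) = -(40241/22841 + 2*22²) = -(40241/22841 + 2*484) = -(40241/22841 + 968) = -1*22150329/22841 = -22150329/22841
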